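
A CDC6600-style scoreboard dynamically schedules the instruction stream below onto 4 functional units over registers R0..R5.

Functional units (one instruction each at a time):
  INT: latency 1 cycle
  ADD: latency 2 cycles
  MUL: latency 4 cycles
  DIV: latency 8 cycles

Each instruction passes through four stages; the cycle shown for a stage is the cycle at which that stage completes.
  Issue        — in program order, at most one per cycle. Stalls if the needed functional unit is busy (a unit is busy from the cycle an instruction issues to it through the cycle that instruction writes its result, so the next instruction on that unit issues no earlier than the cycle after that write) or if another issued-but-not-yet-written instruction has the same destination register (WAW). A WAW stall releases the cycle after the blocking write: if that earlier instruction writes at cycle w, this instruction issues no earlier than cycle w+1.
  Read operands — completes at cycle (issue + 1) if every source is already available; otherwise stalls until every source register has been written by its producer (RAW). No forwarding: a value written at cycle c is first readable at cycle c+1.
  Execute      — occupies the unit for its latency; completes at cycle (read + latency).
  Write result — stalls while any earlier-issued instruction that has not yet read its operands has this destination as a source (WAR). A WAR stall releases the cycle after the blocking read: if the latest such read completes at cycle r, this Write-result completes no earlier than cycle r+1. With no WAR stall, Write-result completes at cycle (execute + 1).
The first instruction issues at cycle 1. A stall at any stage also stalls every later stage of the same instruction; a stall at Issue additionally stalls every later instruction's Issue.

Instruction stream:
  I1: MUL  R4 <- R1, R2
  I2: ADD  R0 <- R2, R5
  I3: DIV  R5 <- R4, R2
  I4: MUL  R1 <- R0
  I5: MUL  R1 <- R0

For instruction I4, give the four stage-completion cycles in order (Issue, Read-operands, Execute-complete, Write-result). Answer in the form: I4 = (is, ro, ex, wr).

[1] I1 issues→MUL
[2] I1 reads; I2 issues→ADD
[3] I2 reads; I3 issues→DIV
[5] I2 exec-done
[6] I1 exec-done; I2 writes R0
[7] I1 writes R4
[8] I3 reads; I4 issues→MUL
[9] I4 reads
[13] I4 exec-done
[14] I4 writes R1
[15] I5 issues→MUL
[16] I3 exec-done; I5 reads
[17] I3 writes R5
[20] I5 exec-done
[21] I5 writes R1

I4 = (8, 9, 13, 14)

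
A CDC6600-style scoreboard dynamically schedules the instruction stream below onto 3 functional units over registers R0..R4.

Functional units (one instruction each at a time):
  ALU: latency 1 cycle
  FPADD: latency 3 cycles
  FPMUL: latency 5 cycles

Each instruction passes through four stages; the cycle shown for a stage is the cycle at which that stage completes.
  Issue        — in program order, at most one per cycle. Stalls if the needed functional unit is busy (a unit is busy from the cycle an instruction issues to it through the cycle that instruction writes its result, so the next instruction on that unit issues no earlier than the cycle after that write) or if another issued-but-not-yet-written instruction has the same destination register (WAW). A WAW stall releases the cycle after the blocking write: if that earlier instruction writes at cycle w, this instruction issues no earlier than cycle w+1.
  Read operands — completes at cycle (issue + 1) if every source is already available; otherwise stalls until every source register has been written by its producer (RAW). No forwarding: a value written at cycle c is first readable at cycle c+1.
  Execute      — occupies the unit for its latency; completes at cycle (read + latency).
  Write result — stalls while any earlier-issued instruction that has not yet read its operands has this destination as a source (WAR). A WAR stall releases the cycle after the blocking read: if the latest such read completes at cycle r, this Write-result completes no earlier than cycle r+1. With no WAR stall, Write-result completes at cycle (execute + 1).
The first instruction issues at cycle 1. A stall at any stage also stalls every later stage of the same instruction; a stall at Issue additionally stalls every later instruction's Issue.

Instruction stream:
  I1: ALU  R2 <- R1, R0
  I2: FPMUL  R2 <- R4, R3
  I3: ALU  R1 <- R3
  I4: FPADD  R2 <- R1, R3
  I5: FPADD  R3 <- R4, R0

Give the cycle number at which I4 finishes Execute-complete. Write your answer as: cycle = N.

cycle = 17

  I1 | 1 | 2 | 3 | 4
  I2 | 5 | 6 | 11 | 12   WAW R2: wait I1 write@4
  I3 | 6 | 7 | 8 | 9
  I4 | 13 | 14 | 17 | 18   WAW R2: wait I2 write@12
  I5 | 19 | 20 | 23 | 24   struct: FPADD busy until I4 writes@18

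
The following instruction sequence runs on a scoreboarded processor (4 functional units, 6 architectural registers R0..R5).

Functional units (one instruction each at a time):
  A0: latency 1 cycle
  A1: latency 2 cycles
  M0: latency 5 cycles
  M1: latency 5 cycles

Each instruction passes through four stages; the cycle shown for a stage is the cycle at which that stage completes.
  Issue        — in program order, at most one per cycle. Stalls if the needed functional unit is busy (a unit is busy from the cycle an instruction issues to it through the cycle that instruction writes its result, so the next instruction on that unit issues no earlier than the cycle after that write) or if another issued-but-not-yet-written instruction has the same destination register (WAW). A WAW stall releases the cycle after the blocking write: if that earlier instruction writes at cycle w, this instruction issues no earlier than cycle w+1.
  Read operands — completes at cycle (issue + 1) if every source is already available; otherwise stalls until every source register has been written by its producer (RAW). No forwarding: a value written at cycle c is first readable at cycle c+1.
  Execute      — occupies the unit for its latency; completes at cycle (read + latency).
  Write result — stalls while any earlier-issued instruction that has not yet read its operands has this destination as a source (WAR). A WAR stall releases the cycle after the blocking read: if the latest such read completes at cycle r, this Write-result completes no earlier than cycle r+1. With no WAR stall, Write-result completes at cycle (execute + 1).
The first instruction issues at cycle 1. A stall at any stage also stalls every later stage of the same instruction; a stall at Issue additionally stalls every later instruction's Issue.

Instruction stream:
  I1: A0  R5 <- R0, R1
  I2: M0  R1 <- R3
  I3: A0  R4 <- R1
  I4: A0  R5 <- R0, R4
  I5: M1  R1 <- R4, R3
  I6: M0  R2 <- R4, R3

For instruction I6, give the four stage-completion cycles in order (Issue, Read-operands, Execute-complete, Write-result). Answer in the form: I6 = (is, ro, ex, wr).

I1 -> (1, 2, 3, 4)
I2 -> (2, 3, 8, 9)
I3 -> (5, 10, 11, 12)  // struct: A0 busy until I1 writes@4, RAW R1: wait I2 write@9
I4 -> (13, 14, 15, 16)  // struct: A0 busy until I3 writes@12
I5 -> (14, 15, 20, 21)
I6 -> (15, 16, 21, 22)

I6 = (15, 16, 21, 22)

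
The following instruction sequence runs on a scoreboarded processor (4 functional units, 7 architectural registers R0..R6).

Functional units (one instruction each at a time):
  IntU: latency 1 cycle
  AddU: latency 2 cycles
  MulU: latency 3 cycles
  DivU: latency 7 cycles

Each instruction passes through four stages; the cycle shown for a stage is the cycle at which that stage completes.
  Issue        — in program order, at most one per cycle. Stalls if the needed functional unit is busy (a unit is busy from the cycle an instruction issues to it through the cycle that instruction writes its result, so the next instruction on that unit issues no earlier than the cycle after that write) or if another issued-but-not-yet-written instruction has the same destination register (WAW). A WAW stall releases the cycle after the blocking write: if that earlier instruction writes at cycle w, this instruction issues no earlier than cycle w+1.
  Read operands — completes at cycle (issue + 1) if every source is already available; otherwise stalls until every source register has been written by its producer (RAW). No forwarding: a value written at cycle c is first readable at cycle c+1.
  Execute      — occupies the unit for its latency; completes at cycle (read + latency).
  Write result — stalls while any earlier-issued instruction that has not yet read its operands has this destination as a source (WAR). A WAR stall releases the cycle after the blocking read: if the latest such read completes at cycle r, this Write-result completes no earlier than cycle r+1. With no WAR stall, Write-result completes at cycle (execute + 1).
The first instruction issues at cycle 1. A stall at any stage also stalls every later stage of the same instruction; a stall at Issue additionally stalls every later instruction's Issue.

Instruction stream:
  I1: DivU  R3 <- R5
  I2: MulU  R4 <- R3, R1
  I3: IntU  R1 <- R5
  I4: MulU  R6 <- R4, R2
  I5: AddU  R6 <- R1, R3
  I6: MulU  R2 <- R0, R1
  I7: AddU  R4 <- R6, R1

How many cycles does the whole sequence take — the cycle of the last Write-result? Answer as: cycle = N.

[1] I1 issues→DivU
[2] I1 reads, I2 issues→MulU
[3] I3 issues→IntU
[4] I3 reads
[5] I3 exec-done
[9] I1 exec-done
[10] I1 writes R3
[11] I2 reads
[12] I3 writes R1
[14] I2 exec-done
[15] I2 writes R4
[16] I4 issues→MulU
[17] I4 reads
[20] I4 exec-done
[21] I4 writes R6
[22] I5 issues→AddU
[23] I5 reads, I6 issues→MulU
[24] I6 reads
[25] I5 exec-done
[26] I5 writes R6
[27] I6 exec-done, I7 issues→AddU
[28] I6 writes R2, I7 reads
[30] I7 exec-done
[31] I7 writes R4

cycle = 31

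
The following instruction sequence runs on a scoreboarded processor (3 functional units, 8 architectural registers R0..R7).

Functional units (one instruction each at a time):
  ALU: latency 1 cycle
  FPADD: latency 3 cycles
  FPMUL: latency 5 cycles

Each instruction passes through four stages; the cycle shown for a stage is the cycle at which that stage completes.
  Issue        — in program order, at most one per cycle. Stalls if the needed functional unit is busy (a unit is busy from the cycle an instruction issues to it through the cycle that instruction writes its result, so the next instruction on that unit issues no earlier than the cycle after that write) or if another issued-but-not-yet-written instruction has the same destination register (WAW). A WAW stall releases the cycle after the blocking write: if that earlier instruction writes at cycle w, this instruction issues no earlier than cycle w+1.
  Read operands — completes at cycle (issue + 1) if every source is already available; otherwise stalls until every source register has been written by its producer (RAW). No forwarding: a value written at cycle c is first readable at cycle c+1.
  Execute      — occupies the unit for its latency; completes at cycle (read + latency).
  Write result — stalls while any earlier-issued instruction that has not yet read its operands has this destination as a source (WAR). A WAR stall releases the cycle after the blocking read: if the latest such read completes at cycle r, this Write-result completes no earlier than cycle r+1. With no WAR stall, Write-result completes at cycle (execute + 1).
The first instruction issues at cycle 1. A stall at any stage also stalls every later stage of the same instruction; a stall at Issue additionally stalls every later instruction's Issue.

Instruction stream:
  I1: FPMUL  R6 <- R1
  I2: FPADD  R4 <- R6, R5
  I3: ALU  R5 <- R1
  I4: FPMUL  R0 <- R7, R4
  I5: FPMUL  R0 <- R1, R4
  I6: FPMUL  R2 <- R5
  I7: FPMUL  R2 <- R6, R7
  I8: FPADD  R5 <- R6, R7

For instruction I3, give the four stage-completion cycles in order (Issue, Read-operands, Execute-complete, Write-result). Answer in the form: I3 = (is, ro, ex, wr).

I3 = (3, 4, 5, 10)

c1: I1→FPMUL
c2: I1 RO; I2→FPADD
c3: I3→ALU
c4: I3 RO
c5: I3 EX
c7: I1 EX
c8: I1 WR R6
c9: I2 RO; I4→FPMUL
c10: I3 WR R5
c12: I2 EX
c13: I2 WR R4
c14: I4 RO
c19: I4 EX
c20: I4 WR R0
c21: I5→FPMUL
c22: I5 RO
c27: I5 EX
c28: I5 WR R0
c29: I6→FPMUL
c30: I6 RO
c35: I6 EX
c36: I6 WR R2
c37: I7→FPMUL
c38: I7 RO; I8→FPADD
c39: I8 RO
c42: I8 EX
c43: I7 EX; I8 WR R5
c44: I7 WR R2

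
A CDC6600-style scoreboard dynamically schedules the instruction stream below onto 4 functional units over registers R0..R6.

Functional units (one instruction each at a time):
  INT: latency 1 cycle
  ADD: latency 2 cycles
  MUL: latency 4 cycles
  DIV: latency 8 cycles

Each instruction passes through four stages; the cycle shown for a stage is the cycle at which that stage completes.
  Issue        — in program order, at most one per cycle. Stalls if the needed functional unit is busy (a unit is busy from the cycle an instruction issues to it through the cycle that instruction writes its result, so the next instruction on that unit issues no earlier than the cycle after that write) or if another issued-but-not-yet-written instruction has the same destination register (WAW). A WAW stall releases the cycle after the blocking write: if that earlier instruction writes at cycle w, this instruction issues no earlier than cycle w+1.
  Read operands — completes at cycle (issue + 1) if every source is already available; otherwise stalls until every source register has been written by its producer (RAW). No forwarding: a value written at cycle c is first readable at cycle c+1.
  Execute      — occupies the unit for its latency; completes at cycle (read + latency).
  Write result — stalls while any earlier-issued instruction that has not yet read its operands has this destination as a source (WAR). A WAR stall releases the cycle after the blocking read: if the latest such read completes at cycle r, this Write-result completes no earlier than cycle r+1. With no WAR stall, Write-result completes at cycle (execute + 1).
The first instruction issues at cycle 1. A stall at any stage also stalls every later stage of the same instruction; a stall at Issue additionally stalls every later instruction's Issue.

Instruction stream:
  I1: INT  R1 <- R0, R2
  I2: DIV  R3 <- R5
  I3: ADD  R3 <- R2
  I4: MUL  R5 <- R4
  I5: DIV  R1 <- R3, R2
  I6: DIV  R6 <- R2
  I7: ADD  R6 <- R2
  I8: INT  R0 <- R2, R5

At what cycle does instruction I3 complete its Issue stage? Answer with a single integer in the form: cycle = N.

c1: I1 issues→INT
c2: I1 reads, I2 issues→DIV
c3: I1 exec-done, I2 reads
c4: I1 writes R1
c11: I2 exec-done
c12: I2 writes R3
c13: I3 issues→ADD
c14: I3 reads, I4 issues→MUL
c15: I4 reads, I5 issues→DIV
c16: I3 exec-done
c17: I3 writes R3
c18: I5 reads
c19: I4 exec-done
c20: I4 writes R5
c26: I5 exec-done
c27: I5 writes R1
c28: I6 issues→DIV
c29: I6 reads
c37: I6 exec-done
c38: I6 writes R6
c39: I7 issues→ADD
c40: I7 reads, I8 issues→INT
c41: I8 reads
c42: I7 exec-done, I8 exec-done
c43: I7 writes R6, I8 writes R0

cycle = 13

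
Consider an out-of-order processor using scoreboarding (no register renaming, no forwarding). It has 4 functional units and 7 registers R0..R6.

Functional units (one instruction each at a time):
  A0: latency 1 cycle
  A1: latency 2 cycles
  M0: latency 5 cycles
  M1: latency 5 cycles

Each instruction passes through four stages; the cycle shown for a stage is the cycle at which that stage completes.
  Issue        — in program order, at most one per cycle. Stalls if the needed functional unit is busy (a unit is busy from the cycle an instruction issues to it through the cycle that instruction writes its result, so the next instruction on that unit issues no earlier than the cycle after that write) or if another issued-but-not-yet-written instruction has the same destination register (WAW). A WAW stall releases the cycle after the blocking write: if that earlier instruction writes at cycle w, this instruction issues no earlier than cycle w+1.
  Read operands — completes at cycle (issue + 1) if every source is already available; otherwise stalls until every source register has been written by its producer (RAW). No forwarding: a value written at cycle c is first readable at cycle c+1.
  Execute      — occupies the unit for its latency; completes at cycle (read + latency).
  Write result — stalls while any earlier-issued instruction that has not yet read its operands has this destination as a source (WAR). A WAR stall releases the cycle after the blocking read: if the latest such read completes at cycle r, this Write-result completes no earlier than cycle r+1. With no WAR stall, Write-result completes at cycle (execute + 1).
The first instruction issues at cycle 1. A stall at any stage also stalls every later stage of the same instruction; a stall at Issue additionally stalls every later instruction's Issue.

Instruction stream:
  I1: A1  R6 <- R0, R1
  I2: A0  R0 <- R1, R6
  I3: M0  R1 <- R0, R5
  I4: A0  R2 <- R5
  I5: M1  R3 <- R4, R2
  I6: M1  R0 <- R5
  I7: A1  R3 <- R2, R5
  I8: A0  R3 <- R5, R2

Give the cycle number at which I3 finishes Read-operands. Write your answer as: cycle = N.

cycle = 9

1) issue 1, read 2, done 4, write 5
2) issue 2, read 6, done 7, write 8  <RAW R6: wait I1 write@5>
3) issue 3, read 9, done 14, write 15  <RAW R0: wait I2 write@8>
4) issue 9, read 10, done 11, write 12  <struct: A0 busy until I2 writes@8>
5) issue 10, read 13, done 18, write 19  <RAW R2: wait I4 write@12>
6) issue 20, read 21, done 26, write 27  <struct: M1 busy until I5 writes@19>
7) issue 21, read 22, done 24, write 25
8) issue 26, read 27, done 28, write 29  <WAW R3: wait I7 write@25>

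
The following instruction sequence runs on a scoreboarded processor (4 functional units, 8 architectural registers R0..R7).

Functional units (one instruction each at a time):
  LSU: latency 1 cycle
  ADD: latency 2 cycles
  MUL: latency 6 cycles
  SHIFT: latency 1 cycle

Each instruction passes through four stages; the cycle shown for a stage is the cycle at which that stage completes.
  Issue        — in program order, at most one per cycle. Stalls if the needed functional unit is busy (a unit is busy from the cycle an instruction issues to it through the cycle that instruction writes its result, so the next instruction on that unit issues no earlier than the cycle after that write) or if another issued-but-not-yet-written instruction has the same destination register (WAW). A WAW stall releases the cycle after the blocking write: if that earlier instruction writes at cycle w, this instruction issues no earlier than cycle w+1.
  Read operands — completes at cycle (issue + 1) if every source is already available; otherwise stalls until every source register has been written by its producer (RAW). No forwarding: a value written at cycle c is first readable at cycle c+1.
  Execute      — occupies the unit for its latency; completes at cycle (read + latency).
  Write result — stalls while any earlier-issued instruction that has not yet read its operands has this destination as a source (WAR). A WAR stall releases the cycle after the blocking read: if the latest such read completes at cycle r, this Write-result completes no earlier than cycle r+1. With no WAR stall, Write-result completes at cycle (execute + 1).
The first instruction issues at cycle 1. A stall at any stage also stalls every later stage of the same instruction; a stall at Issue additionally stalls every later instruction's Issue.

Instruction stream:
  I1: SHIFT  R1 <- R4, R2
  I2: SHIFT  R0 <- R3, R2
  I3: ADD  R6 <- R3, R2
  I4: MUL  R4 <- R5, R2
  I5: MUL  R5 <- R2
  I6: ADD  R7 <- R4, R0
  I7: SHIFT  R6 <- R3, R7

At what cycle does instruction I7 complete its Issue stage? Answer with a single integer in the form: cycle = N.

[I1] 1/2/3/4
[I2] 5/6/7/8  (struct: SHIFT busy until I1 writes@4)
[I3] 6/7/9/10
[I4] 7/8/14/15
[I5] 16/17/23/24  (struct: MUL busy until I4 writes@15)
[I6] 17/18/20/21
[I7] 18/22/23/24  (RAW R7: wait I6 write@21)

cycle = 18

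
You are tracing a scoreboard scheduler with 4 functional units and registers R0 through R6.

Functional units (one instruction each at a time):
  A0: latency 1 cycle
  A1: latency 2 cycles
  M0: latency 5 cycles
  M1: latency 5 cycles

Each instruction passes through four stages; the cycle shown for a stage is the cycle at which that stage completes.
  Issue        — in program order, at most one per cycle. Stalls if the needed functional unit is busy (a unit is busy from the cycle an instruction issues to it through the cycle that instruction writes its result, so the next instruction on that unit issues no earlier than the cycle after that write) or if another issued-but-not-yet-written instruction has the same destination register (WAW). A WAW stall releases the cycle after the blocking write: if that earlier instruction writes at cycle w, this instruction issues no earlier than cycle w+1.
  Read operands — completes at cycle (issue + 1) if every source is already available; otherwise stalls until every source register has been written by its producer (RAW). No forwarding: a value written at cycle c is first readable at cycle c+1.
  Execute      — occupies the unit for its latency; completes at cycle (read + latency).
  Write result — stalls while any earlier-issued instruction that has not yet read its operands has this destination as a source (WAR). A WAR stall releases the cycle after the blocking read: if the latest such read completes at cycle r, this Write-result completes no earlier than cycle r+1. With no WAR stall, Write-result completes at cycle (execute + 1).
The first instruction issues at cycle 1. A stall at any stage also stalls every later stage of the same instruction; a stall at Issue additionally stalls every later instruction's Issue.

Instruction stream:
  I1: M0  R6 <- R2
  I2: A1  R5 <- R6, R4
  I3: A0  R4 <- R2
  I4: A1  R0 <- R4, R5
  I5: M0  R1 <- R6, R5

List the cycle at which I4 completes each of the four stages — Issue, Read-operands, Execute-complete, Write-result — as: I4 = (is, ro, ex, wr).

I1: IS=1 RO=2 EX=7 WR=8
I2: IS=2 RO=9 EX=11 WR=12  [RAW R6: wait I1 write@8]
I3: IS=3 RO=4 EX=5 WR=10  [WAR R4: wait I2 read@9]
I4: IS=13 RO=14 EX=16 WR=17  [struct: A1 busy until I2 writes@12]
I5: IS=14 RO=15 EX=20 WR=21

I4 = (13, 14, 16, 17)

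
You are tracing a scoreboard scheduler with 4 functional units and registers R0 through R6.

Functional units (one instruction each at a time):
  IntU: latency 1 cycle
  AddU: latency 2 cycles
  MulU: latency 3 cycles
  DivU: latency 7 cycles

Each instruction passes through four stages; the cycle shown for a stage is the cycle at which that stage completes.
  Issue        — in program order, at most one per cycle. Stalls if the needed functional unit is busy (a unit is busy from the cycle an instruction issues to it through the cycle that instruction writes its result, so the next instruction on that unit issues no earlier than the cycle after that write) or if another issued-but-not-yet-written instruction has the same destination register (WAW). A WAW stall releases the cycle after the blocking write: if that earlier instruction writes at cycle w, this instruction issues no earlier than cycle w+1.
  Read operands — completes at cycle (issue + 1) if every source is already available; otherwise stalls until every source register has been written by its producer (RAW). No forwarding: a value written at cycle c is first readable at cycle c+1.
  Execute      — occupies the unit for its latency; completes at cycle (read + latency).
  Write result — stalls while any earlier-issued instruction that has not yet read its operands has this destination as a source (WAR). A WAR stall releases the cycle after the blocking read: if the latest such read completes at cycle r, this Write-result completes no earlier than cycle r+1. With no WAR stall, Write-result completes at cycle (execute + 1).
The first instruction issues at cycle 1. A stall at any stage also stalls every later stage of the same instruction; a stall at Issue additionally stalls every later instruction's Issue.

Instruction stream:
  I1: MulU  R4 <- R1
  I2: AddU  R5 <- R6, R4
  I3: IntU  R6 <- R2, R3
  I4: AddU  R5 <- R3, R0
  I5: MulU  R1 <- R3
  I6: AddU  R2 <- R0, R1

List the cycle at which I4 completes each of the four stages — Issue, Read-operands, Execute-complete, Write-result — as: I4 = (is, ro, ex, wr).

I4 = (11, 12, 14, 15)

c1: I1→MulU
c2: I1 RO | I2→AddU
c3: I3→IntU
c4: I3 RO
c5: I1 EX | I3 EX
c6: I1 WR R4
c7: I2 RO
c8: I3 WR R6
c9: I2 EX
c10: I2 WR R5
c11: I4→AddU
c12: I4 RO | I5→MulU
c13: I5 RO
c14: I4 EX
c15: I4 WR R5
c16: I5 EX | I6→AddU
c17: I5 WR R1
c18: I6 RO
c20: I6 EX
c21: I6 WR R2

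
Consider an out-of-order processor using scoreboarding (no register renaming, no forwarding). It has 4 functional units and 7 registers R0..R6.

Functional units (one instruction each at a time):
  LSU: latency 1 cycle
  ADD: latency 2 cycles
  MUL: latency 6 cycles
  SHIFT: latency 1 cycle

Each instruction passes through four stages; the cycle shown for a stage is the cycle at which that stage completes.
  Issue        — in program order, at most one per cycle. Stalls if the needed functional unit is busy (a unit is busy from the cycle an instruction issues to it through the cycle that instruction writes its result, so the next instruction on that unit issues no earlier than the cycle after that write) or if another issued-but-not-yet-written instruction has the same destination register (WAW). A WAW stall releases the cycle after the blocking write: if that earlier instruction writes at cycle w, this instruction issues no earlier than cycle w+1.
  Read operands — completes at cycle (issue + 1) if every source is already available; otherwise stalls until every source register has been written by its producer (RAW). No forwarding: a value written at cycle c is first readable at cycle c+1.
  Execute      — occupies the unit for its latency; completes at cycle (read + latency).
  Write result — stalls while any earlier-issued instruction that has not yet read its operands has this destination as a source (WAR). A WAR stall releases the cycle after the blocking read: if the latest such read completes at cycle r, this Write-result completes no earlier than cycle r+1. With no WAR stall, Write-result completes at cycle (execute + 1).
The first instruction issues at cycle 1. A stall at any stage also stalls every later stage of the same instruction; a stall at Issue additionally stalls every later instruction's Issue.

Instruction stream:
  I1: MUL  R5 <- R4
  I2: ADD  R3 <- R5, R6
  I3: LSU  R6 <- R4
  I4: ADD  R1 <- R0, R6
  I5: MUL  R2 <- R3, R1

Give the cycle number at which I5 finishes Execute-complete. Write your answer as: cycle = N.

c1: I1 issues→MUL
c2: I1 reads · I2 issues→ADD
c3: I3 issues→LSU
c4: I3 reads
c5: I3 exec-done
c8: I1 exec-done
c9: I1 writes R5
c10: I2 reads
c11: I3 writes R6
c12: I2 exec-done
c13: I2 writes R3
c14: I4 issues→ADD
c15: I4 reads · I5 issues→MUL
c17: I4 exec-done
c18: I4 writes R1
c19: I5 reads
c25: I5 exec-done
c26: I5 writes R2

cycle = 25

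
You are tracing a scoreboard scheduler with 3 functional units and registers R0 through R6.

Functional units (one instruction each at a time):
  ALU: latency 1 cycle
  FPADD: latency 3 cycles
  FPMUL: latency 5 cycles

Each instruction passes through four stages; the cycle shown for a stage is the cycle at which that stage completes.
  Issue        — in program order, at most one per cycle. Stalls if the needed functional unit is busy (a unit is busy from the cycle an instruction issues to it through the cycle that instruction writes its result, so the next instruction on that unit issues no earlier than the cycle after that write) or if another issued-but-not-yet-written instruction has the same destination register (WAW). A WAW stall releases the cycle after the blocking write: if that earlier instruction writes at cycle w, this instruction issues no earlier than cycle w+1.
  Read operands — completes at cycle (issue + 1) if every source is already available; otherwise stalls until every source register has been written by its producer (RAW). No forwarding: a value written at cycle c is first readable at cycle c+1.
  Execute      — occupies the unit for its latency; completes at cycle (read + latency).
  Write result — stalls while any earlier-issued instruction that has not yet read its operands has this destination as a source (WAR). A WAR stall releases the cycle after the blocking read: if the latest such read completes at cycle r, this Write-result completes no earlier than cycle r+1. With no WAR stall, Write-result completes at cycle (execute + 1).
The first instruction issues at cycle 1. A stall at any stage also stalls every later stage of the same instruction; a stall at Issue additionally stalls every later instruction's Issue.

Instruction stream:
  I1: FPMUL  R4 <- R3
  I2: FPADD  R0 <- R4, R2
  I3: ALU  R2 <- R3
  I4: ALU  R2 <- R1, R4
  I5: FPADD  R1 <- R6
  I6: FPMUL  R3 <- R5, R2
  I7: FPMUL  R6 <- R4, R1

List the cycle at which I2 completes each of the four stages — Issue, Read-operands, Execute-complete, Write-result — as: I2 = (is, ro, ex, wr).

I2 = (2, 9, 12, 13)

  I1 | 1 | 2 | 7 | 8
  I2 | 2 | 9 | 12 | 13   RAW R4: wait I1 write@8
  I3 | 3 | 4 | 5 | 10   WAR R2: wait I2 read@9
  I4 | 11 | 12 | 13 | 14   struct: ALU busy until I3 writes@10
  I5 | 14 | 15 | 18 | 19   struct: FPADD busy until I2 writes@13
  I6 | 15 | 16 | 21 | 22
  I7 | 23 | 24 | 29 | 30   struct: FPMUL busy until I6 writes@22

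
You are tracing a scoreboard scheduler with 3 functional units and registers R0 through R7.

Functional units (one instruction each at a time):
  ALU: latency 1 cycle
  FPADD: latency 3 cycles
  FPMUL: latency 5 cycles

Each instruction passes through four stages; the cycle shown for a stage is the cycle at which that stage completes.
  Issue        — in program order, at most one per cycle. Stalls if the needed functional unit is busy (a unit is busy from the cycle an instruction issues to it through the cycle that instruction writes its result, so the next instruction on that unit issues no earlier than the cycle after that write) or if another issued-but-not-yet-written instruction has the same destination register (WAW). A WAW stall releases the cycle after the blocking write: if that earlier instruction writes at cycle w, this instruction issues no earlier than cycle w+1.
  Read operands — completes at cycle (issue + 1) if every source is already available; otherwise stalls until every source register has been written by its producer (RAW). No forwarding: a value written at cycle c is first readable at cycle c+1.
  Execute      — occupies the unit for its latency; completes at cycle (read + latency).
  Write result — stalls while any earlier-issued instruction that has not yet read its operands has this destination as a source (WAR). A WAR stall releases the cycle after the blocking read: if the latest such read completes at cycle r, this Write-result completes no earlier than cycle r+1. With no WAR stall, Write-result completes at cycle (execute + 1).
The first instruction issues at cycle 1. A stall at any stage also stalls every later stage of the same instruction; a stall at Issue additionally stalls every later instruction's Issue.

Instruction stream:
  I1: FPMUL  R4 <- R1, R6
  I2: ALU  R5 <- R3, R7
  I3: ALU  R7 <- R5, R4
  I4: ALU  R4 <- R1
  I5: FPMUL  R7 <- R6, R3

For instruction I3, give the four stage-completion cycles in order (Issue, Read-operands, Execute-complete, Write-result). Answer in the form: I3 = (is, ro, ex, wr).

I1: IS=1 RO=2 EX=7 WR=8
I2: IS=2 RO=3 EX=4 WR=5
I3: IS=6 RO=9 EX=10 WR=11  [struct: ALU busy until I2 writes@5; RAW R4: wait I1 write@8]
I4: IS=12 RO=13 EX=14 WR=15  [struct: ALU busy until I3 writes@11]
I5: IS=13 RO=14 EX=19 WR=20

I3 = (6, 9, 10, 11)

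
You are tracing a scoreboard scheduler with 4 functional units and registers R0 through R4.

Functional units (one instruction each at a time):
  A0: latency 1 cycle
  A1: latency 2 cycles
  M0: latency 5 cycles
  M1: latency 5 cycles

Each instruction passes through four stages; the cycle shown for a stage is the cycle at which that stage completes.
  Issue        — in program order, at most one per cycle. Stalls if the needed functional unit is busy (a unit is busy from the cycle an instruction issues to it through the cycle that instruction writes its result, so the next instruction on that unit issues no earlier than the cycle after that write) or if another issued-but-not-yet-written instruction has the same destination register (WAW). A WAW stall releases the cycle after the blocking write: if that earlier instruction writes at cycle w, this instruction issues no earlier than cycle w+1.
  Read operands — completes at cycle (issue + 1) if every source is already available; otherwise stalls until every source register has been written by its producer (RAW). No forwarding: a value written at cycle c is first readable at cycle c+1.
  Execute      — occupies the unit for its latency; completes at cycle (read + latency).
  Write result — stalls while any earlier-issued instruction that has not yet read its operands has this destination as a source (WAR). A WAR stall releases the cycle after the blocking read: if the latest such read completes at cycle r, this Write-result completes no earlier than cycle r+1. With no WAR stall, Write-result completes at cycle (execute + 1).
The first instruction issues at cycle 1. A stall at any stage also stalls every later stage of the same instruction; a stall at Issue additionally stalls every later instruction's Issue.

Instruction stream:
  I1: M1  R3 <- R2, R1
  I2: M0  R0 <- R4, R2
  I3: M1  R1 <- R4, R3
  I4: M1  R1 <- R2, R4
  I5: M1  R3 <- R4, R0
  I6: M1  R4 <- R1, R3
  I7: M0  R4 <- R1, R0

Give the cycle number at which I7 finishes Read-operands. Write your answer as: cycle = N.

I1  is:1  ro:2  ex:7  wr:8
I2  is:2  ro:3  ex:8  wr:9
I3  is:9  ro:10  ex:15  wr:16  — struct: M1 busy until I1 writes@8
I4  is:17  ro:18  ex:23  wr:24  — struct: M1 busy until I3 writes@16
I5  is:25  ro:26  ex:31  wr:32  — struct: M1 busy until I4 writes@24
I6  is:33  ro:34  ex:39  wr:40  — struct: M1 busy until I5 writes@32
I7  is:41  ro:42  ex:47  wr:48  — WAW R4: wait I6 write@40

cycle = 42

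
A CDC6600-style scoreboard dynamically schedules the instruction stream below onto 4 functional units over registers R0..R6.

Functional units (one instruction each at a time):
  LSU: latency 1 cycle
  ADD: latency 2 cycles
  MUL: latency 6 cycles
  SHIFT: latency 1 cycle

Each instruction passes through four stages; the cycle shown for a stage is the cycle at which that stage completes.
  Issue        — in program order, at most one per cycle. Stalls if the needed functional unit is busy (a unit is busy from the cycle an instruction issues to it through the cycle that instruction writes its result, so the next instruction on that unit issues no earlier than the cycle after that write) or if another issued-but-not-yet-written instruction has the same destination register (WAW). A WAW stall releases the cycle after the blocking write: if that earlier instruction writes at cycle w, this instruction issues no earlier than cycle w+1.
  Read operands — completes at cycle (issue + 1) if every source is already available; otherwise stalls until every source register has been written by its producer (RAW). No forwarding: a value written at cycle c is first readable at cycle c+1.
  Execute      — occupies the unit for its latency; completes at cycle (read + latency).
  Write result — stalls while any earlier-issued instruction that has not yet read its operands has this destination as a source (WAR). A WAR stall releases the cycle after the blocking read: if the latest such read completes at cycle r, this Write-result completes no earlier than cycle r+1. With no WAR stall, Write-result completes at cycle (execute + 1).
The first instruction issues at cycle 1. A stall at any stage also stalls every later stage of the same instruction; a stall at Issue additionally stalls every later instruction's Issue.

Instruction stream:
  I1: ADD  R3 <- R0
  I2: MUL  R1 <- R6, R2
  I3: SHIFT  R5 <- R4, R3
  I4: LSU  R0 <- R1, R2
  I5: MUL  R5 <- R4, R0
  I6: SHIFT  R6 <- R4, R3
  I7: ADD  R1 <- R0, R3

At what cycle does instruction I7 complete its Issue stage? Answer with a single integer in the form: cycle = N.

[I1] 1/2/4/5
[I2] 2/3/9/10
[I3] 3/6/7/8  (RAW R3: wait I1 write@5)
[I4] 4/11/12/13  (RAW R1: wait I2 write@10)
[I5] 11/14/20/21  (struct: MUL busy until I2 writes@10; RAW R0: wait I4 write@13)
[I6] 12/13/14/15
[I7] 13/14/16/17

cycle = 13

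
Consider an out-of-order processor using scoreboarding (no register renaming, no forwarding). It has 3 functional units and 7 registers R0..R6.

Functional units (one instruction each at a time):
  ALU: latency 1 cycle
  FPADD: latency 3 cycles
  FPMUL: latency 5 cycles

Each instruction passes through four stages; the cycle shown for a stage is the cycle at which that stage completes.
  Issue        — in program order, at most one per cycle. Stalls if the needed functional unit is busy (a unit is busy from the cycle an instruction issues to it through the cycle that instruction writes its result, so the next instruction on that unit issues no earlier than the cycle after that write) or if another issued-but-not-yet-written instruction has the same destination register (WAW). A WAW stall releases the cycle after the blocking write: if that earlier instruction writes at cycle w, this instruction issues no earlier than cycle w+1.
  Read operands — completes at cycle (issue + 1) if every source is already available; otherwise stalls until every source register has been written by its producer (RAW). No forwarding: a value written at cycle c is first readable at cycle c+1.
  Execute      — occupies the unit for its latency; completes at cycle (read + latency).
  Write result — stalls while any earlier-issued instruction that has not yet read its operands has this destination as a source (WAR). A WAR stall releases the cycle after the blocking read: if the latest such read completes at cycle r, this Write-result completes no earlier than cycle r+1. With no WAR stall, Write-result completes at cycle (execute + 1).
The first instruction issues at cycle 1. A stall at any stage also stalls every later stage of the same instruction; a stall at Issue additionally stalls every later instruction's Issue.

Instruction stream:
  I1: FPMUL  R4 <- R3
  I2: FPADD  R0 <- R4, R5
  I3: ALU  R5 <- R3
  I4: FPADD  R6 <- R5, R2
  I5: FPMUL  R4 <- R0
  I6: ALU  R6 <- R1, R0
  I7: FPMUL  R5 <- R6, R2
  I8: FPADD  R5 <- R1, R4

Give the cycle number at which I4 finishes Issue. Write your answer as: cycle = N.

cycle = 14

cycle 1: I1 issues→FPMUL
cycle 2: I1 reads · I2 issues→FPADD
cycle 3: I3 issues→ALU
cycle 4: I3 reads
cycle 5: I3 exec-done
cycle 7: I1 exec-done
cycle 8: I1 writes R4
cycle 9: I2 reads
cycle 10: I3 writes R5
cycle 12: I2 exec-done
cycle 13: I2 writes R0
cycle 14: I4 issues→FPADD
cycle 15: I4 reads · I5 issues→FPMUL
cycle 16: I5 reads
cycle 18: I4 exec-done
cycle 19: I4 writes R6
cycle 20: I6 issues→ALU
cycle 21: I5 exec-done · I6 reads
cycle 22: I5 writes R4 · I6 exec-done
cycle 23: I6 writes R6 · I7 issues→FPMUL
cycle 24: I7 reads
cycle 29: I7 exec-done
cycle 30: I7 writes R5
cycle 31: I8 issues→FPADD
cycle 32: I8 reads
cycle 35: I8 exec-done
cycle 36: I8 writes R5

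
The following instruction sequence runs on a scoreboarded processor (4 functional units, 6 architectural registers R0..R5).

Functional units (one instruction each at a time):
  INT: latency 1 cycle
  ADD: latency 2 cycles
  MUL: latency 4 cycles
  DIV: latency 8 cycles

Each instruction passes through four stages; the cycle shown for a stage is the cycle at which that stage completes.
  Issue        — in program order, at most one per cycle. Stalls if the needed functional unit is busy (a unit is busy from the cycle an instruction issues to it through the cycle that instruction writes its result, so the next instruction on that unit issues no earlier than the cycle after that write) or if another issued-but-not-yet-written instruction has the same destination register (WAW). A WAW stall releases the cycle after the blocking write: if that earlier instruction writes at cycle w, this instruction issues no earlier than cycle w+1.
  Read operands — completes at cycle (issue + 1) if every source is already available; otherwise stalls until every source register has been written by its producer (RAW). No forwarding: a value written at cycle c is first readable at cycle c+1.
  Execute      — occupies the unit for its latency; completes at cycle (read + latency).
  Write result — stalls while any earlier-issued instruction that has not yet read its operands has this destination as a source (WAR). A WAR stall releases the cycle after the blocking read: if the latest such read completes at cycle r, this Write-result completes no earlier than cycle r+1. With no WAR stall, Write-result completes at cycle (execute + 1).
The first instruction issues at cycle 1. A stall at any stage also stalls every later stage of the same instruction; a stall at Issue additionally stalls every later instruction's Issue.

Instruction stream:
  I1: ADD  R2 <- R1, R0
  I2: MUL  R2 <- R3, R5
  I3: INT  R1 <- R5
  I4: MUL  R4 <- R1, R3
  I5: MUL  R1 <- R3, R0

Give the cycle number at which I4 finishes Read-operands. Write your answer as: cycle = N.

I1  is:1  ro:2  ex:4  wr:5
I2  is:6  ro:7  ex:11  wr:12  — WAW R2: wait I1 write@5
I3  is:7  ro:8  ex:9  wr:10
I4  is:13  ro:14  ex:18  wr:19  — struct: MUL busy until I2 writes@12
I5  is:20  ro:21  ex:25  wr:26  — struct: MUL busy until I4 writes@19

cycle = 14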